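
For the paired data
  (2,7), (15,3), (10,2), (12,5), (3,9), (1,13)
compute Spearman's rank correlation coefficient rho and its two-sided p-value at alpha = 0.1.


Step 1: Rank x and y separately (midranks; no ties here).
rank(x): 2->2, 15->6, 10->4, 12->5, 3->3, 1->1
rank(y): 7->4, 3->2, 2->1, 5->3, 9->5, 13->6
Step 2: d_i = R_x(i) - R_y(i); compute d_i^2.
  (2-4)^2=4, (6-2)^2=16, (4-1)^2=9, (5-3)^2=4, (3-5)^2=4, (1-6)^2=25
sum(d^2) = 62.
Step 3: rho = 1 - 6*62 / (6*(6^2 - 1)) = 1 - 372/210 = -0.771429.
Step 4: Under H0, t = rho * sqrt((n-2)/(1-rho^2)) = -2.4247 ~ t(4).
Step 5: Two-sided p-value from the t-distribution with 4 df = 0.072397.
Step 6: alpha = 0.1. reject H0.

rho = -0.7714, p = 0.072397, reject H0 at alpha = 0.1.


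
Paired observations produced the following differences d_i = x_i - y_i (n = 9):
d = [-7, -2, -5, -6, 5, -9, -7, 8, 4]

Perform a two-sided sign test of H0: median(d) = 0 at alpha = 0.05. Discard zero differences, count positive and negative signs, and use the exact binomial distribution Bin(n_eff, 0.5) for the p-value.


Step 1: Discard zero differences. Original n = 9; n_eff = number of nonzero differences = 9.
Nonzero differences (with sign): -7, -2, -5, -6, +5, -9, -7, +8, +4
Step 2: Count signs: positive = 3, negative = 6.
Step 3: Under H0: P(positive) = 0.5, so the number of positives S ~ Bin(9, 0.5).
Step 4: Two-sided exact p-value = sum of Bin(9,0.5) probabilities at or below the observed probability = 0.507812.
Step 5: alpha = 0.05. fail to reject H0.

n_eff = 9, pos = 3, neg = 6, p = 0.507812, fail to reject H0.


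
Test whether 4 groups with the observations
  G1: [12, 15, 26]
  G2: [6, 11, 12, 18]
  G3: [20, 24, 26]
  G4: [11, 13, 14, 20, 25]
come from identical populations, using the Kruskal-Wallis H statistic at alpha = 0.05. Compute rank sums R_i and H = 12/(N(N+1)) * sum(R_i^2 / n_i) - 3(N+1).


Step 1: Combine all N = 15 observations and assign midranks.
sorted (value, group, rank): (6,G2,1), (11,G2,2.5), (11,G4,2.5), (12,G1,4.5), (12,G2,4.5), (13,G4,6), (14,G4,7), (15,G1,8), (18,G2,9), (20,G3,10.5), (20,G4,10.5), (24,G3,12), (25,G4,13), (26,G1,14.5), (26,G3,14.5)
Step 2: Sum ranks within each group.
R_1 = 27 (n_1 = 3)
R_2 = 17 (n_2 = 4)
R_3 = 37 (n_3 = 3)
R_4 = 39 (n_4 = 5)
Step 3: H = 12/(N(N+1)) * sum(R_i^2/n_i) - 3(N+1)
     = 12/(15*16) * (27^2/3 + 17^2/4 + 37^2/3 + 39^2/5) - 3*16
     = 0.050000 * 1075.78 - 48
     = 5.789167.
Step 4: Ties present; correction factor C = 1 - 24/(15^3 - 15) = 0.992857. Corrected H = 5.789167 / 0.992857 = 5.830815.
Step 5: Under H0, H ~ chi^2(3); p-value = 0.120138.
Step 6: alpha = 0.05. fail to reject H0.

H = 5.8308, df = 3, p = 0.120138, fail to reject H0.


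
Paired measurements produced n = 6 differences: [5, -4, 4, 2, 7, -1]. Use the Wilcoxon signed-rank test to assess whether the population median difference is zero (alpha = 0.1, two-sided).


Step 1: Drop any zero differences (none here) and take |d_i|.
|d| = [5, 4, 4, 2, 7, 1]
Step 2: Midrank |d_i| (ties get averaged ranks).
ranks: |5|->5, |4|->3.5, |4|->3.5, |2|->2, |7|->6, |1|->1
Step 3: Attach original signs; sum ranks with positive sign and with negative sign.
W+ = 5 + 3.5 + 2 + 6 = 16.5
W- = 3.5 + 1 = 4.5
(Check: W+ + W- = 21 should equal n(n+1)/2 = 21.)
Step 4: Test statistic W = min(W+, W-) = 4.5.
Step 5: Ties in |d|, so use the tie-corrected normal approximation.
        E[W] = n(n+1)/4 = 6*7/4 = 10.5.
        Tie groups: |d|=4 (t=2); sum(t^3 - t) = 6.
        Var[W] = n(n+1)(2n+1)/24 - sum(t^3-t)/48 = 546/24 - 6/48 = 22.625.
        z = (W - E[W]) / sqrt(Var[W]) = (4.5 - 10.5) / 4.7566 = -1.2614.
        Two-sided p = 2*Phi(z) = 0.207160.
Step 6: alpha = 0.1. fail to reject H0.

W+ = 16.5, W- = 4.5, W = min = 4.5, p = 0.207160, fail to reject H0.


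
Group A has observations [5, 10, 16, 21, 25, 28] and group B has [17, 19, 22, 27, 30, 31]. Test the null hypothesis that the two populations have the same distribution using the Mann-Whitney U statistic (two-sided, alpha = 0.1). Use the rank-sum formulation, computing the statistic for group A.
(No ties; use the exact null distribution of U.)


Step 1: Combine and sort all 12 observations; assign midranks.
sorted (value, group): (5,X), (10,X), (16,X), (17,Y), (19,Y), (21,X), (22,Y), (25,X), (27,Y), (28,X), (30,Y), (31,Y)
ranks: 5->1, 10->2, 16->3, 17->4, 19->5, 21->6, 22->7, 25->8, 27->9, 28->10, 30->11, 31->12
Step 2: Rank sum for X: R1 = 1 + 2 + 3 + 6 + 8 + 10 = 30.
Step 3: U_X = R1 - n1(n1+1)/2 = 30 - 6*7/2 = 30 - 21 = 9.
       U_Y = n1*n2 - U_X = 36 - 9 = 27.
Step 4: No ties, so the exact null distribution of U (based on enumerating the C(12,6) = 924 equally likely rank assignments) gives the two-sided p-value.
Step 5: p-value = 0.179654; compare to alpha = 0.1. fail to reject H0.

U_X = 9, p = 0.179654, fail to reject H0 at alpha = 0.1.


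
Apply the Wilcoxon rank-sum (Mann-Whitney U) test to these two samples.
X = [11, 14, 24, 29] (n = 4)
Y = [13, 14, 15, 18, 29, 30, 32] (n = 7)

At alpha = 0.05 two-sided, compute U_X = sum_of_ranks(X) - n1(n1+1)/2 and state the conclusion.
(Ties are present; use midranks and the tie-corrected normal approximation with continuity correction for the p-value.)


Step 1: Combine and sort all 11 observations; assign midranks.
sorted (value, group): (11,X), (13,Y), (14,X), (14,Y), (15,Y), (18,Y), (24,X), (29,X), (29,Y), (30,Y), (32,Y)
ranks: 11->1, 13->2, 14->3.5, 14->3.5, 15->5, 18->6, 24->7, 29->8.5, 29->8.5, 30->10, 32->11
Step 2: Rank sum for X: R1 = 1 + 3.5 + 7 + 8.5 = 20.
Step 3: U_X = R1 - n1(n1+1)/2 = 20 - 4*5/2 = 20 - 10 = 10.
       U_Y = n1*n2 - U_X = 28 - 10 = 18.
Step 4: Ties are present, so use the tie-corrected normal approximation (with continuity correction) for the p-value.
Step 5: p-value = 0.506393; compare to alpha = 0.05. fail to reject H0.

U_X = 10, p = 0.506393, fail to reject H0 at alpha = 0.05.


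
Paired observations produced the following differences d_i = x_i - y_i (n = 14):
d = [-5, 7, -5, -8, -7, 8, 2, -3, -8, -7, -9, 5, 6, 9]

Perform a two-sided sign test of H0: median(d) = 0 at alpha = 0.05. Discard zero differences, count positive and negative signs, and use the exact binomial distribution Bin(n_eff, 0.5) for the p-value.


Step 1: Discard zero differences. Original n = 14; n_eff = number of nonzero differences = 14.
Nonzero differences (with sign): -5, +7, -5, -8, -7, +8, +2, -3, -8, -7, -9, +5, +6, +9
Step 2: Count signs: positive = 6, negative = 8.
Step 3: Under H0: P(positive) = 0.5, so the number of positives S ~ Bin(14, 0.5).
Step 4: Two-sided exact p-value = sum of Bin(14,0.5) probabilities at or below the observed probability = 0.790527.
Step 5: alpha = 0.05. fail to reject H0.

n_eff = 14, pos = 6, neg = 8, p = 0.790527, fail to reject H0.


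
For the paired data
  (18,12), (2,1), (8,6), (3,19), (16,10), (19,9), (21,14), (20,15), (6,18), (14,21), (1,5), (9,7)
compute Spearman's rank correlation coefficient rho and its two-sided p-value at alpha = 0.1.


Step 1: Rank x and y separately (midranks; no ties here).
rank(x): 18->9, 2->2, 8->5, 3->3, 16->8, 19->10, 21->12, 20->11, 6->4, 14->7, 1->1, 9->6
rank(y): 12->7, 1->1, 6->3, 19->11, 10->6, 9->5, 14->8, 15->9, 18->10, 21->12, 5->2, 7->4
Step 2: d_i = R_x(i) - R_y(i); compute d_i^2.
  (9-7)^2=4, (2-1)^2=1, (5-3)^2=4, (3-11)^2=64, (8-6)^2=4, (10-5)^2=25, (12-8)^2=16, (11-9)^2=4, (4-10)^2=36, (7-12)^2=25, (1-2)^2=1, (6-4)^2=4
sum(d^2) = 188.
Step 3: rho = 1 - 6*188 / (12*(12^2 - 1)) = 1 - 1128/1716 = 0.342657.
Step 4: Under H0, t = rho * sqrt((n-2)/(1-rho^2)) = 1.1534 ~ t(10).
Step 5: Two-sided p-value from the t-distribution with 10 df = 0.275567.
Step 6: alpha = 0.1. fail to reject H0.

rho = 0.3427, p = 0.275567, fail to reject H0 at alpha = 0.1.


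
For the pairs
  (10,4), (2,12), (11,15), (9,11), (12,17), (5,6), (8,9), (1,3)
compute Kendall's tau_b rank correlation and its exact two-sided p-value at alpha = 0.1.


Step 1: Enumerate the 28 unordered pairs (i,j) with i<j and classify each by sign(x_j-x_i) * sign(y_j-y_i).
  (1,2):dx=-8,dy=+8->D; (1,3):dx=+1,dy=+11->C; (1,4):dx=-1,dy=+7->D; (1,5):dx=+2,dy=+13->C
  (1,6):dx=-5,dy=+2->D; (1,7):dx=-2,dy=+5->D; (1,8):dx=-9,dy=-1->C; (2,3):dx=+9,dy=+3->C
  (2,4):dx=+7,dy=-1->D; (2,5):dx=+10,dy=+5->C; (2,6):dx=+3,dy=-6->D; (2,7):dx=+6,dy=-3->D
  (2,8):dx=-1,dy=-9->C; (3,4):dx=-2,dy=-4->C; (3,5):dx=+1,dy=+2->C; (3,6):dx=-6,dy=-9->C
  (3,7):dx=-3,dy=-6->C; (3,8):dx=-10,dy=-12->C; (4,5):dx=+3,dy=+6->C; (4,6):dx=-4,dy=-5->C
  (4,7):dx=-1,dy=-2->C; (4,8):dx=-8,dy=-8->C; (5,6):dx=-7,dy=-11->C; (5,7):dx=-4,dy=-8->C
  (5,8):dx=-11,dy=-14->C; (6,7):dx=+3,dy=+3->C; (6,8):dx=-4,dy=-3->C; (7,8):dx=-7,dy=-6->C
Step 2: C = 21, D = 7, total pairs = 28.
Step 3: tau = (C - D)/(n(n-1)/2) = (21 - 7)/28 = 0.500000.
Step 4: Exact two-sided p-value (enumerate n! = 40320 permutations of y under H0): p = 0.108681.
Step 5: alpha = 0.1. fail to reject H0.

tau_b = 0.5000 (C=21, D=7), p = 0.108681, fail to reject H0.


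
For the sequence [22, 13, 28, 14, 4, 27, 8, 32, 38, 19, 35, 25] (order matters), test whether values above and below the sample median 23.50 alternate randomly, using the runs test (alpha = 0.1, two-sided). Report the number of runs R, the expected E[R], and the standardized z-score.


Step 1: Compute median = 23.50; label A = above, B = below.
Labels in order: BBABBABAABAA  (n_A = 6, n_B = 6)
Step 2: Count runs R = 8.
Step 3: Under H0 (random ordering), E[R] = 2*n_A*n_B/(n_A+n_B) + 1 = 2*6*6/12 + 1 = 7.0000.
        Var[R] = 2*n_A*n_B*(2*n_A*n_B - n_A - n_B) / ((n_A+n_B)^2 * (n_A+n_B-1)) = 4320/1584 = 2.7273.
        SD[R] = 1.6514.
Step 4: Continuity-corrected z = (R - 0.5 - E[R]) / SD[R] = (8 - 0.5 - 7.0000) / 1.6514 = 0.3028.
Step 5: Two-sided p-value via normal approximation = 2*(1 - Phi(|z|)) = 0.762069.
Step 6: alpha = 0.1. fail to reject H0.

R = 8, z = 0.3028, p = 0.762069, fail to reject H0.


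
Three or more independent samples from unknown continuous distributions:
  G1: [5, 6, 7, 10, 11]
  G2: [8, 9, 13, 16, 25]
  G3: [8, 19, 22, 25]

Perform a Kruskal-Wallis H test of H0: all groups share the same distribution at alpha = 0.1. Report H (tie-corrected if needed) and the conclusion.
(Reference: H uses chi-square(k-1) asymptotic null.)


Step 1: Combine all N = 14 observations and assign midranks.
sorted (value, group, rank): (5,G1,1), (6,G1,2), (7,G1,3), (8,G2,4.5), (8,G3,4.5), (9,G2,6), (10,G1,7), (11,G1,8), (13,G2,9), (16,G2,10), (19,G3,11), (22,G3,12), (25,G2,13.5), (25,G3,13.5)
Step 2: Sum ranks within each group.
R_1 = 21 (n_1 = 5)
R_2 = 43 (n_2 = 5)
R_3 = 41 (n_3 = 4)
Step 3: H = 12/(N(N+1)) * sum(R_i^2/n_i) - 3(N+1)
     = 12/(14*15) * (21^2/5 + 43^2/5 + 41^2/4) - 3*15
     = 0.057143 * 878.25 - 45
     = 5.185714.
Step 4: Ties present; correction factor C = 1 - 12/(14^3 - 14) = 0.995604. Corrected H = 5.185714 / 0.995604 = 5.208609.
Step 5: Under H0, H ~ chi^2(2); p-value = 0.073955.
Step 6: alpha = 0.1. reject H0.

H = 5.2086, df = 2, p = 0.073955, reject H0.


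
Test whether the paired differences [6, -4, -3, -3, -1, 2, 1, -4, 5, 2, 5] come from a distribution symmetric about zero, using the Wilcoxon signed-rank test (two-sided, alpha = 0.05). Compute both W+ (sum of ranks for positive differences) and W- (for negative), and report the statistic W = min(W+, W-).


Step 1: Drop any zero differences (none here) and take |d_i|.
|d| = [6, 4, 3, 3, 1, 2, 1, 4, 5, 2, 5]
Step 2: Midrank |d_i| (ties get averaged ranks).
ranks: |6|->11, |4|->7.5, |3|->5.5, |3|->5.5, |1|->1.5, |2|->3.5, |1|->1.5, |4|->7.5, |5|->9.5, |2|->3.5, |5|->9.5
Step 3: Attach original signs; sum ranks with positive sign and with negative sign.
W+ = 11 + 3.5 + 1.5 + 9.5 + 3.5 + 9.5 = 38.5
W- = 7.5 + 5.5 + 5.5 + 1.5 + 7.5 = 27.5
(Check: W+ + W- = 66 should equal n(n+1)/2 = 66.)
Step 4: Test statistic W = min(W+, W-) = 27.5.
Step 5: Ties in |d|, so use the tie-corrected normal approximation.
        E[W] = n(n+1)/4 = 11*12/4 = 33.
        Tie groups: |d|=1 (t=2), |d|=2 (t=2), |d|=3 (t=2), |d|=4 (t=2), |d|=5 (t=2); sum(t^3 - t) = 30.
        Var[W] = n(n+1)(2n+1)/24 - sum(t^3-t)/48 = 3036/24 - 30/48 = 125.875.
        z = (W - E[W]) / sqrt(Var[W]) = (27.5 - 33) / 11.2194 = -0.4902.
        Two-sided p = 2*Phi(z) = 0.623977.
Step 6: alpha = 0.05. fail to reject H0.

W+ = 38.5, W- = 27.5, W = min = 27.5, p = 0.623977, fail to reject H0.


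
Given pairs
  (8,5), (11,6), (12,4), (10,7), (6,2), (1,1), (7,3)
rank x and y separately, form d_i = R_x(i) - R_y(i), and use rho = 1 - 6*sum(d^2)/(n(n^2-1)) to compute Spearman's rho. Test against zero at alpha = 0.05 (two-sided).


Step 1: Rank x and y separately (midranks; no ties here).
rank(x): 8->4, 11->6, 12->7, 10->5, 6->2, 1->1, 7->3
rank(y): 5->5, 6->6, 4->4, 7->7, 2->2, 1->1, 3->3
Step 2: d_i = R_x(i) - R_y(i); compute d_i^2.
  (4-5)^2=1, (6-6)^2=0, (7-4)^2=9, (5-7)^2=4, (2-2)^2=0, (1-1)^2=0, (3-3)^2=0
sum(d^2) = 14.
Step 3: rho = 1 - 6*14 / (7*(7^2 - 1)) = 1 - 84/336 = 0.750000.
Step 4: Under H0, t = rho * sqrt((n-2)/(1-rho^2)) = 2.5355 ~ t(5).
Step 5: Two-sided p-value from the t-distribution with 5 df = 0.052181.
Step 6: alpha = 0.05. fail to reject H0.

rho = 0.7500, p = 0.052181, fail to reject H0 at alpha = 0.05.


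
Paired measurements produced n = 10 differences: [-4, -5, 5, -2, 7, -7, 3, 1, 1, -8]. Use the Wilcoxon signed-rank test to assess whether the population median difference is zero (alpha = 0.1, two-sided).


Step 1: Drop any zero differences (none here) and take |d_i|.
|d| = [4, 5, 5, 2, 7, 7, 3, 1, 1, 8]
Step 2: Midrank |d_i| (ties get averaged ranks).
ranks: |4|->5, |5|->6.5, |5|->6.5, |2|->3, |7|->8.5, |7|->8.5, |3|->4, |1|->1.5, |1|->1.5, |8|->10
Step 3: Attach original signs; sum ranks with positive sign and with negative sign.
W+ = 6.5 + 8.5 + 4 + 1.5 + 1.5 = 22
W- = 5 + 6.5 + 3 + 8.5 + 10 = 33
(Check: W+ + W- = 55 should equal n(n+1)/2 = 55.)
Step 4: Test statistic W = min(W+, W-) = 22.
Step 5: Ties in |d|, so use the tie-corrected normal approximation.
        E[W] = n(n+1)/4 = 10*11/4 = 27.5.
        Tie groups: |d|=1 (t=2), |d|=5 (t=2), |d|=7 (t=2); sum(t^3 - t) = 18.
        Var[W] = n(n+1)(2n+1)/24 - sum(t^3-t)/48 = 2310/24 - 18/48 = 95.875.
        z = (W - E[W]) / sqrt(Var[W]) = (22 - 27.5) / 9.7916 = -0.5617.
        Two-sided p = 2*Phi(z) = 0.574316.
Step 6: alpha = 0.1. fail to reject H0.

W+ = 22, W- = 33, W = min = 22, p = 0.574316, fail to reject H0.


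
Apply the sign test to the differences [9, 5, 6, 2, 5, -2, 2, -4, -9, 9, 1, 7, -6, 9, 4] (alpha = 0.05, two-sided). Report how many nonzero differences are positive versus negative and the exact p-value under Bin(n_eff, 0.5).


Step 1: Discard zero differences. Original n = 15; n_eff = number of nonzero differences = 15.
Nonzero differences (with sign): +9, +5, +6, +2, +5, -2, +2, -4, -9, +9, +1, +7, -6, +9, +4
Step 2: Count signs: positive = 11, negative = 4.
Step 3: Under H0: P(positive) = 0.5, so the number of positives S ~ Bin(15, 0.5).
Step 4: Two-sided exact p-value = sum of Bin(15,0.5) probabilities at or below the observed probability = 0.118469.
Step 5: alpha = 0.05. fail to reject H0.

n_eff = 15, pos = 11, neg = 4, p = 0.118469, fail to reject H0.


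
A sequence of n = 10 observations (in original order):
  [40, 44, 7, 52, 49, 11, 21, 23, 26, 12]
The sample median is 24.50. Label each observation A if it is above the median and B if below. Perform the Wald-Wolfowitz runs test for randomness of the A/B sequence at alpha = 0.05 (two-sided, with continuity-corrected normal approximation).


Step 1: Compute median = 24.50; label A = above, B = below.
Labels in order: AABAABBBAB  (n_A = 5, n_B = 5)
Step 2: Count runs R = 6.
Step 3: Under H0 (random ordering), E[R] = 2*n_A*n_B/(n_A+n_B) + 1 = 2*5*5/10 + 1 = 6.0000.
        Var[R] = 2*n_A*n_B*(2*n_A*n_B - n_A - n_B) / ((n_A+n_B)^2 * (n_A+n_B-1)) = 2000/900 = 2.2222.
        SD[R] = 1.4907.
Step 4: R = E[R], so z = 0 with no continuity correction.
Step 5: Two-sided p-value via normal approximation = 2*(1 - Phi(|z|)) = 1.000000.
Step 6: alpha = 0.05. fail to reject H0.

R = 6, z = 0.0000, p = 1.000000, fail to reject H0.


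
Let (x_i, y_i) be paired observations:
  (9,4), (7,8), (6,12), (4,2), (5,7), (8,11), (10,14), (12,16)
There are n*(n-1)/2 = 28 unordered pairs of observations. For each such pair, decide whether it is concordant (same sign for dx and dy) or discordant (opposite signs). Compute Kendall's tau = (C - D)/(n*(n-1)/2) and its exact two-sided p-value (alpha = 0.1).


Step 1: Enumerate the 28 unordered pairs (i,j) with i<j and classify each by sign(x_j-x_i) * sign(y_j-y_i).
  (1,2):dx=-2,dy=+4->D; (1,3):dx=-3,dy=+8->D; (1,4):dx=-5,dy=-2->C; (1,5):dx=-4,dy=+3->D
  (1,6):dx=-1,dy=+7->D; (1,7):dx=+1,dy=+10->C; (1,8):dx=+3,dy=+12->C; (2,3):dx=-1,dy=+4->D
  (2,4):dx=-3,dy=-6->C; (2,5):dx=-2,dy=-1->C; (2,6):dx=+1,dy=+3->C; (2,7):dx=+3,dy=+6->C
  (2,8):dx=+5,dy=+8->C; (3,4):dx=-2,dy=-10->C; (3,5):dx=-1,dy=-5->C; (3,6):dx=+2,dy=-1->D
  (3,7):dx=+4,dy=+2->C; (3,8):dx=+6,dy=+4->C; (4,5):dx=+1,dy=+5->C; (4,6):dx=+4,dy=+9->C
  (4,7):dx=+6,dy=+12->C; (4,8):dx=+8,dy=+14->C; (5,6):dx=+3,dy=+4->C; (5,7):dx=+5,dy=+7->C
  (5,8):dx=+7,dy=+9->C; (6,7):dx=+2,dy=+3->C; (6,8):dx=+4,dy=+5->C; (7,8):dx=+2,dy=+2->C
Step 2: C = 22, D = 6, total pairs = 28.
Step 3: tau = (C - D)/(n(n-1)/2) = (22 - 6)/28 = 0.571429.
Step 4: Exact two-sided p-value (enumerate n! = 40320 permutations of y under H0): p = 0.061012.
Step 5: alpha = 0.1. reject H0.

tau_b = 0.5714 (C=22, D=6), p = 0.061012, reject H0.


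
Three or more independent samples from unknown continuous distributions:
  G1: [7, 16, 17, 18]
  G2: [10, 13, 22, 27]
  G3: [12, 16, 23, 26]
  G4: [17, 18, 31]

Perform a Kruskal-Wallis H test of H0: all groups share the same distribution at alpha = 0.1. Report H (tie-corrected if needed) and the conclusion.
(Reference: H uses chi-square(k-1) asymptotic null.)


Step 1: Combine all N = 15 observations and assign midranks.
sorted (value, group, rank): (7,G1,1), (10,G2,2), (12,G3,3), (13,G2,4), (16,G1,5.5), (16,G3,5.5), (17,G1,7.5), (17,G4,7.5), (18,G1,9.5), (18,G4,9.5), (22,G2,11), (23,G3,12), (26,G3,13), (27,G2,14), (31,G4,15)
Step 2: Sum ranks within each group.
R_1 = 23.5 (n_1 = 4)
R_2 = 31 (n_2 = 4)
R_3 = 33.5 (n_3 = 4)
R_4 = 32 (n_4 = 3)
Step 3: H = 12/(N(N+1)) * sum(R_i^2/n_i) - 3(N+1)
     = 12/(15*16) * (23.5^2/4 + 31^2/4 + 33.5^2/4 + 32^2/3) - 3*16
     = 0.050000 * 1000.21 - 48
     = 2.010417.
Step 4: Ties present; correction factor C = 1 - 18/(15^3 - 15) = 0.994643. Corrected H = 2.010417 / 0.994643 = 2.021245.
Step 5: Under H0, H ~ chi^2(3); p-value = 0.568009.
Step 6: alpha = 0.1. fail to reject H0.

H = 2.0212, df = 3, p = 0.568009, fail to reject H0.


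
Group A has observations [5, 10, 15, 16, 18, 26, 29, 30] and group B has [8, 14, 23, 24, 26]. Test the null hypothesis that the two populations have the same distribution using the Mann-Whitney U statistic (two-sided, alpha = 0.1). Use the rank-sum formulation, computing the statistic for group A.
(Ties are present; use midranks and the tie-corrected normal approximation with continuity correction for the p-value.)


Step 1: Combine and sort all 13 observations; assign midranks.
sorted (value, group): (5,X), (8,Y), (10,X), (14,Y), (15,X), (16,X), (18,X), (23,Y), (24,Y), (26,X), (26,Y), (29,X), (30,X)
ranks: 5->1, 8->2, 10->3, 14->4, 15->5, 16->6, 18->7, 23->8, 24->9, 26->10.5, 26->10.5, 29->12, 30->13
Step 2: Rank sum for X: R1 = 1 + 3 + 5 + 6 + 7 + 10.5 + 12 + 13 = 57.5.
Step 3: U_X = R1 - n1(n1+1)/2 = 57.5 - 8*9/2 = 57.5 - 36 = 21.5.
       U_Y = n1*n2 - U_X = 40 - 21.5 = 18.5.
Step 4: Ties are present, so use the tie-corrected normal approximation (with continuity correction) for the p-value.
Step 5: p-value = 0.883458; compare to alpha = 0.1. fail to reject H0.

U_X = 21.5, p = 0.883458, fail to reject H0 at alpha = 0.1.


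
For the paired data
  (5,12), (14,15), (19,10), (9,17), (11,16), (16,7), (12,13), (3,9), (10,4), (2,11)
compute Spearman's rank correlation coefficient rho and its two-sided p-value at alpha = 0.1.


Step 1: Rank x and y separately (midranks; no ties here).
rank(x): 5->3, 14->8, 19->10, 9->4, 11->6, 16->9, 12->7, 3->2, 10->5, 2->1
rank(y): 12->6, 15->8, 10->4, 17->10, 16->9, 7->2, 13->7, 9->3, 4->1, 11->5
Step 2: d_i = R_x(i) - R_y(i); compute d_i^2.
  (3-6)^2=9, (8-8)^2=0, (10-4)^2=36, (4-10)^2=36, (6-9)^2=9, (9-2)^2=49, (7-7)^2=0, (2-3)^2=1, (5-1)^2=16, (1-5)^2=16
sum(d^2) = 172.
Step 3: rho = 1 - 6*172 / (10*(10^2 - 1)) = 1 - 1032/990 = -0.042424.
Step 4: Under H0, t = rho * sqrt((n-2)/(1-rho^2)) = -0.1201 ~ t(8).
Step 5: Two-sided p-value from the t-distribution with 8 df = 0.907364.
Step 6: alpha = 0.1. fail to reject H0.

rho = -0.0424, p = 0.907364, fail to reject H0 at alpha = 0.1.


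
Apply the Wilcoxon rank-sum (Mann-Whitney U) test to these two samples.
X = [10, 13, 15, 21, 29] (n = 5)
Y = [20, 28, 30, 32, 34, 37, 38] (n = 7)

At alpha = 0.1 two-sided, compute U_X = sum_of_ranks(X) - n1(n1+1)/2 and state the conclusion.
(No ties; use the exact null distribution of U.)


Step 1: Combine and sort all 12 observations; assign midranks.
sorted (value, group): (10,X), (13,X), (15,X), (20,Y), (21,X), (28,Y), (29,X), (30,Y), (32,Y), (34,Y), (37,Y), (38,Y)
ranks: 10->1, 13->2, 15->3, 20->4, 21->5, 28->6, 29->7, 30->8, 32->9, 34->10, 37->11, 38->12
Step 2: Rank sum for X: R1 = 1 + 2 + 3 + 5 + 7 = 18.
Step 3: U_X = R1 - n1(n1+1)/2 = 18 - 5*6/2 = 18 - 15 = 3.
       U_Y = n1*n2 - U_X = 35 - 3 = 32.
Step 4: No ties, so the exact null distribution of U (based on enumerating the C(12,5) = 792 equally likely rank assignments) gives the two-sided p-value.
Step 5: p-value = 0.017677; compare to alpha = 0.1. reject H0.

U_X = 3, p = 0.017677, reject H0 at alpha = 0.1.


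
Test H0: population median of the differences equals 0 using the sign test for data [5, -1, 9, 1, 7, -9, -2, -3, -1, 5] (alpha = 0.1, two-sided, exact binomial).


Step 1: Discard zero differences. Original n = 10; n_eff = number of nonzero differences = 10.
Nonzero differences (with sign): +5, -1, +9, +1, +7, -9, -2, -3, -1, +5
Step 2: Count signs: positive = 5, negative = 5.
Step 3: Under H0: P(positive) = 0.5, so the number of positives S ~ Bin(10, 0.5).
Step 4: Two-sided exact p-value = sum of Bin(10,0.5) probabilities at or below the observed probability = 1.000000.
Step 5: alpha = 0.1. fail to reject H0.

n_eff = 10, pos = 5, neg = 5, p = 1.000000, fail to reject H0.


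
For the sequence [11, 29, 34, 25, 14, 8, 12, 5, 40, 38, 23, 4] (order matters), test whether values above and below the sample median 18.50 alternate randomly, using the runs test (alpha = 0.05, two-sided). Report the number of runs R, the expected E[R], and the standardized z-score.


Step 1: Compute median = 18.50; label A = above, B = below.
Labels in order: BAAABBBBAAAB  (n_A = 6, n_B = 6)
Step 2: Count runs R = 5.
Step 3: Under H0 (random ordering), E[R] = 2*n_A*n_B/(n_A+n_B) + 1 = 2*6*6/12 + 1 = 7.0000.
        Var[R] = 2*n_A*n_B*(2*n_A*n_B - n_A - n_B) / ((n_A+n_B)^2 * (n_A+n_B-1)) = 4320/1584 = 2.7273.
        SD[R] = 1.6514.
Step 4: Continuity-corrected z = (R + 0.5 - E[R]) / SD[R] = (5 + 0.5 - 7.0000) / 1.6514 = -0.9083.
Step 5: Two-sided p-value via normal approximation = 2*(1 - Phi(|z|)) = 0.363722.
Step 6: alpha = 0.05. fail to reject H0.

R = 5, z = -0.9083, p = 0.363722, fail to reject H0.


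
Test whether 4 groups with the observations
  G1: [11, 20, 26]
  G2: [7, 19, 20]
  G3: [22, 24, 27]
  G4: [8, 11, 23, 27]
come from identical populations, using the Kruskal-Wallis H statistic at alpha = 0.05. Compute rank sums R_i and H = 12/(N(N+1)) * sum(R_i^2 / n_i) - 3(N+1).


Step 1: Combine all N = 13 observations and assign midranks.
sorted (value, group, rank): (7,G2,1), (8,G4,2), (11,G1,3.5), (11,G4,3.5), (19,G2,5), (20,G1,6.5), (20,G2,6.5), (22,G3,8), (23,G4,9), (24,G3,10), (26,G1,11), (27,G3,12.5), (27,G4,12.5)
Step 2: Sum ranks within each group.
R_1 = 21 (n_1 = 3)
R_2 = 12.5 (n_2 = 3)
R_3 = 30.5 (n_3 = 3)
R_4 = 27 (n_4 = 4)
Step 3: H = 12/(N(N+1)) * sum(R_i^2/n_i) - 3(N+1)
     = 12/(13*14) * (21^2/3 + 12.5^2/3 + 30.5^2/3 + 27^2/4) - 3*14
     = 0.065934 * 691.417 - 42
     = 3.587912.
Step 4: Ties present; correction factor C = 1 - 18/(13^3 - 13) = 0.991758. Corrected H = 3.587912 / 0.991758 = 3.617729.
Step 5: Under H0, H ~ chi^2(3); p-value = 0.305811.
Step 6: alpha = 0.05. fail to reject H0.

H = 3.6177, df = 3, p = 0.305811, fail to reject H0.


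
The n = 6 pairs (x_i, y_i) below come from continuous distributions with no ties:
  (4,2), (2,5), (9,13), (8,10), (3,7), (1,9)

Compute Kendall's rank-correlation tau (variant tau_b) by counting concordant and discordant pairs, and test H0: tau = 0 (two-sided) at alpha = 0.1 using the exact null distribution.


Step 1: Enumerate the 15 unordered pairs (i,j) with i<j and classify each by sign(x_j-x_i) * sign(y_j-y_i).
  (1,2):dx=-2,dy=+3->D; (1,3):dx=+5,dy=+11->C; (1,4):dx=+4,dy=+8->C; (1,5):dx=-1,dy=+5->D
  (1,6):dx=-3,dy=+7->D; (2,3):dx=+7,dy=+8->C; (2,4):dx=+6,dy=+5->C; (2,5):dx=+1,dy=+2->C
  (2,6):dx=-1,dy=+4->D; (3,4):dx=-1,dy=-3->C; (3,5):dx=-6,dy=-6->C; (3,6):dx=-8,dy=-4->C
  (4,5):dx=-5,dy=-3->C; (4,6):dx=-7,dy=-1->C; (5,6):dx=-2,dy=+2->D
Step 2: C = 10, D = 5, total pairs = 15.
Step 3: tau = (C - D)/(n(n-1)/2) = (10 - 5)/15 = 0.333333.
Step 4: Exact two-sided p-value (enumerate n! = 720 permutations of y under H0): p = 0.469444.
Step 5: alpha = 0.1. fail to reject H0.

tau_b = 0.3333 (C=10, D=5), p = 0.469444, fail to reject H0.


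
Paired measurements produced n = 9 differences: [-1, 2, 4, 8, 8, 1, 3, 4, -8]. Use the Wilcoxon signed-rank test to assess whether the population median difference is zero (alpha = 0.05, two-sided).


Step 1: Drop any zero differences (none here) and take |d_i|.
|d| = [1, 2, 4, 8, 8, 1, 3, 4, 8]
Step 2: Midrank |d_i| (ties get averaged ranks).
ranks: |1|->1.5, |2|->3, |4|->5.5, |8|->8, |8|->8, |1|->1.5, |3|->4, |4|->5.5, |8|->8
Step 3: Attach original signs; sum ranks with positive sign and with negative sign.
W+ = 3 + 5.5 + 8 + 8 + 1.5 + 4 + 5.5 = 35.5
W- = 1.5 + 8 = 9.5
(Check: W+ + W- = 45 should equal n(n+1)/2 = 45.)
Step 4: Test statistic W = min(W+, W-) = 9.5.
Step 5: Ties in |d|, so use the tie-corrected normal approximation.
        E[W] = n(n+1)/4 = 9*10/4 = 22.5.
        Tie groups: |d|=1 (t=2), |d|=4 (t=2), |d|=8 (t=3); sum(t^3 - t) = 36.
        Var[W] = n(n+1)(2n+1)/24 - sum(t^3-t)/48 = 1710/24 - 36/48 = 70.5.
        z = (W - E[W]) / sqrt(Var[W]) = (9.5 - 22.5) / 8.3964 = -1.5483.
        Two-sided p = 2*Phi(z) = 0.121556.
Step 6: alpha = 0.05. fail to reject H0.

W+ = 35.5, W- = 9.5, W = min = 9.5, p = 0.121556, fail to reject H0.


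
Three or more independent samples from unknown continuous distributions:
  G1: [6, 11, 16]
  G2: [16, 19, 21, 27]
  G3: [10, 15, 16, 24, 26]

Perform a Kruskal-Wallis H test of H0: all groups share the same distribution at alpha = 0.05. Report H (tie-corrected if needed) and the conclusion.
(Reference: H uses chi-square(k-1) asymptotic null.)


Step 1: Combine all N = 12 observations and assign midranks.
sorted (value, group, rank): (6,G1,1), (10,G3,2), (11,G1,3), (15,G3,4), (16,G1,6), (16,G2,6), (16,G3,6), (19,G2,8), (21,G2,9), (24,G3,10), (26,G3,11), (27,G2,12)
Step 2: Sum ranks within each group.
R_1 = 10 (n_1 = 3)
R_2 = 35 (n_2 = 4)
R_3 = 33 (n_3 = 5)
Step 3: H = 12/(N(N+1)) * sum(R_i^2/n_i) - 3(N+1)
     = 12/(12*13) * (10^2/3 + 35^2/4 + 33^2/5) - 3*13
     = 0.076923 * 557.383 - 39
     = 3.875641.
Step 4: Ties present; correction factor C = 1 - 24/(12^3 - 12) = 0.986014. Corrected H = 3.875641 / 0.986014 = 3.930615.
Step 5: Under H0, H ~ chi^2(2); p-value = 0.140113.
Step 6: alpha = 0.05. fail to reject H0.

H = 3.9306, df = 2, p = 0.140113, fail to reject H0.


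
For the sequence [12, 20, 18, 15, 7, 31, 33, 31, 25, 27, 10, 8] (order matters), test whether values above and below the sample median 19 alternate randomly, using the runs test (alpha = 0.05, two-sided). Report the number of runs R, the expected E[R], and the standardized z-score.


Step 1: Compute median = 19; label A = above, B = below.
Labels in order: BABBBAAAAABB  (n_A = 6, n_B = 6)
Step 2: Count runs R = 5.
Step 3: Under H0 (random ordering), E[R] = 2*n_A*n_B/(n_A+n_B) + 1 = 2*6*6/12 + 1 = 7.0000.
        Var[R] = 2*n_A*n_B*(2*n_A*n_B - n_A - n_B) / ((n_A+n_B)^2 * (n_A+n_B-1)) = 4320/1584 = 2.7273.
        SD[R] = 1.6514.
Step 4: Continuity-corrected z = (R + 0.5 - E[R]) / SD[R] = (5 + 0.5 - 7.0000) / 1.6514 = -0.9083.
Step 5: Two-sided p-value via normal approximation = 2*(1 - Phi(|z|)) = 0.363722.
Step 6: alpha = 0.05. fail to reject H0.

R = 5, z = -0.9083, p = 0.363722, fail to reject H0.


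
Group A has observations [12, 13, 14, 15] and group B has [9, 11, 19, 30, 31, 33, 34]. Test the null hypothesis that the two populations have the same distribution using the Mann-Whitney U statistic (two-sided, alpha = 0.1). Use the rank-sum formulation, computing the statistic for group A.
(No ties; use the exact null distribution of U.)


Step 1: Combine and sort all 11 observations; assign midranks.
sorted (value, group): (9,Y), (11,Y), (12,X), (13,X), (14,X), (15,X), (19,Y), (30,Y), (31,Y), (33,Y), (34,Y)
ranks: 9->1, 11->2, 12->3, 13->4, 14->5, 15->6, 19->7, 30->8, 31->9, 33->10, 34->11
Step 2: Rank sum for X: R1 = 3 + 4 + 5 + 6 = 18.
Step 3: U_X = R1 - n1(n1+1)/2 = 18 - 4*5/2 = 18 - 10 = 8.
       U_Y = n1*n2 - U_X = 28 - 8 = 20.
Step 4: No ties, so the exact null distribution of U (based on enumerating the C(11,4) = 330 equally likely rank assignments) gives the two-sided p-value.
Step 5: p-value = 0.315152; compare to alpha = 0.1. fail to reject H0.

U_X = 8, p = 0.315152, fail to reject H0 at alpha = 0.1.


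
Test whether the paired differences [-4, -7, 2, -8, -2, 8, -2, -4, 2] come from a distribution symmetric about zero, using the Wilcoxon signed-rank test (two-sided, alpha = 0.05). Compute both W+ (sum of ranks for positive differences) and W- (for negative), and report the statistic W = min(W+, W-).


Step 1: Drop any zero differences (none here) and take |d_i|.
|d| = [4, 7, 2, 8, 2, 8, 2, 4, 2]
Step 2: Midrank |d_i| (ties get averaged ranks).
ranks: |4|->5.5, |7|->7, |2|->2.5, |8|->8.5, |2|->2.5, |8|->8.5, |2|->2.5, |4|->5.5, |2|->2.5
Step 3: Attach original signs; sum ranks with positive sign and with negative sign.
W+ = 2.5 + 8.5 + 2.5 = 13.5
W- = 5.5 + 7 + 8.5 + 2.5 + 2.5 + 5.5 = 31.5
(Check: W+ + W- = 45 should equal n(n+1)/2 = 45.)
Step 4: Test statistic W = min(W+, W-) = 13.5.
Step 5: Ties in |d|, so use the tie-corrected normal approximation.
        E[W] = n(n+1)/4 = 9*10/4 = 22.5.
        Tie groups: |d|=2 (t=4), |d|=4 (t=2), |d|=8 (t=2); sum(t^3 - t) = 72.
        Var[W] = n(n+1)(2n+1)/24 - sum(t^3-t)/48 = 1710/24 - 72/48 = 69.75.
        z = (W - E[W]) / sqrt(Var[W]) = (13.5 - 22.5) / 8.3516 = -1.0776.
        Two-sided p = 2*Phi(z) = 0.281198.
Step 6: alpha = 0.05. fail to reject H0.

W+ = 13.5, W- = 31.5, W = min = 13.5, p = 0.281198, fail to reject H0.


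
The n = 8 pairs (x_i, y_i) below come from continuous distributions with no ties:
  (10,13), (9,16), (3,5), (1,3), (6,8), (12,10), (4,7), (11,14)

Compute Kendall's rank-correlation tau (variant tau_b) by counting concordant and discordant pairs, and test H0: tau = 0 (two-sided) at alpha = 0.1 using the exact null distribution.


Step 1: Enumerate the 28 unordered pairs (i,j) with i<j and classify each by sign(x_j-x_i) * sign(y_j-y_i).
  (1,2):dx=-1,dy=+3->D; (1,3):dx=-7,dy=-8->C; (1,4):dx=-9,dy=-10->C; (1,5):dx=-4,dy=-5->C
  (1,6):dx=+2,dy=-3->D; (1,7):dx=-6,dy=-6->C; (1,8):dx=+1,dy=+1->C; (2,3):dx=-6,dy=-11->C
  (2,4):dx=-8,dy=-13->C; (2,5):dx=-3,dy=-8->C; (2,6):dx=+3,dy=-6->D; (2,7):dx=-5,dy=-9->C
  (2,8):dx=+2,dy=-2->D; (3,4):dx=-2,dy=-2->C; (3,5):dx=+3,dy=+3->C; (3,6):dx=+9,dy=+5->C
  (3,7):dx=+1,dy=+2->C; (3,8):dx=+8,dy=+9->C; (4,5):dx=+5,dy=+5->C; (4,6):dx=+11,dy=+7->C
  (4,7):dx=+3,dy=+4->C; (4,8):dx=+10,dy=+11->C; (5,6):dx=+6,dy=+2->C; (5,7):dx=-2,dy=-1->C
  (5,8):dx=+5,dy=+6->C; (6,7):dx=-8,dy=-3->C; (6,8):dx=-1,dy=+4->D; (7,8):dx=+7,dy=+7->C
Step 2: C = 23, D = 5, total pairs = 28.
Step 3: tau = (C - D)/(n(n-1)/2) = (23 - 5)/28 = 0.642857.
Step 4: Exact two-sided p-value (enumerate n! = 40320 permutations of y under H0): p = 0.031151.
Step 5: alpha = 0.1. reject H0.

tau_b = 0.6429 (C=23, D=5), p = 0.031151, reject H0.


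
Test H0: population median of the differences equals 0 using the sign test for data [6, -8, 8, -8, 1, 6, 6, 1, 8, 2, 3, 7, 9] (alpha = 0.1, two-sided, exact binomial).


Step 1: Discard zero differences. Original n = 13; n_eff = number of nonzero differences = 13.
Nonzero differences (with sign): +6, -8, +8, -8, +1, +6, +6, +1, +8, +2, +3, +7, +9
Step 2: Count signs: positive = 11, negative = 2.
Step 3: Under H0: P(positive) = 0.5, so the number of positives S ~ Bin(13, 0.5).
Step 4: Two-sided exact p-value = sum of Bin(13,0.5) probabilities at or below the observed probability = 0.022461.
Step 5: alpha = 0.1. reject H0.

n_eff = 13, pos = 11, neg = 2, p = 0.022461, reject H0.


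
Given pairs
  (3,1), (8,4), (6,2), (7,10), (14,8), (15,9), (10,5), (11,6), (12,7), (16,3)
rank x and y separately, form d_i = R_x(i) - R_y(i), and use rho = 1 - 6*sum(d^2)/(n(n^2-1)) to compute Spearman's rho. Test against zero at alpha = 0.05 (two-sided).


Step 1: Rank x and y separately (midranks; no ties here).
rank(x): 3->1, 8->4, 6->2, 7->3, 14->8, 15->9, 10->5, 11->6, 12->7, 16->10
rank(y): 1->1, 4->4, 2->2, 10->10, 8->8, 9->9, 5->5, 6->6, 7->7, 3->3
Step 2: d_i = R_x(i) - R_y(i); compute d_i^2.
  (1-1)^2=0, (4-4)^2=0, (2-2)^2=0, (3-10)^2=49, (8-8)^2=0, (9-9)^2=0, (5-5)^2=0, (6-6)^2=0, (7-7)^2=0, (10-3)^2=49
sum(d^2) = 98.
Step 3: rho = 1 - 6*98 / (10*(10^2 - 1)) = 1 - 588/990 = 0.406061.
Step 4: Under H0, t = rho * sqrt((n-2)/(1-rho^2)) = 1.2568 ~ t(8).
Step 5: Two-sided p-value from the t-distribution with 8 df = 0.244282.
Step 6: alpha = 0.05. fail to reject H0.

rho = 0.4061, p = 0.244282, fail to reject H0 at alpha = 0.05.


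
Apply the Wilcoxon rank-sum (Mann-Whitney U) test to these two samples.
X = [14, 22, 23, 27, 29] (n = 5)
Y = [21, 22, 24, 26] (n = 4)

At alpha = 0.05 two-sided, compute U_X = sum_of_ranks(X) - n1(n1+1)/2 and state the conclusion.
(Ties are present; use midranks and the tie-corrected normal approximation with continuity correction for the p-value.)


Step 1: Combine and sort all 9 observations; assign midranks.
sorted (value, group): (14,X), (21,Y), (22,X), (22,Y), (23,X), (24,Y), (26,Y), (27,X), (29,X)
ranks: 14->1, 21->2, 22->3.5, 22->3.5, 23->5, 24->6, 26->7, 27->8, 29->9
Step 2: Rank sum for X: R1 = 1 + 3.5 + 5 + 8 + 9 = 26.5.
Step 3: U_X = R1 - n1(n1+1)/2 = 26.5 - 5*6/2 = 26.5 - 15 = 11.5.
       U_Y = n1*n2 - U_X = 20 - 11.5 = 8.5.
Step 4: Ties are present, so use the tie-corrected normal approximation (with continuity correction) for the p-value.
Step 5: p-value = 0.805701; compare to alpha = 0.05. fail to reject H0.

U_X = 11.5, p = 0.805701, fail to reject H0 at alpha = 0.05.


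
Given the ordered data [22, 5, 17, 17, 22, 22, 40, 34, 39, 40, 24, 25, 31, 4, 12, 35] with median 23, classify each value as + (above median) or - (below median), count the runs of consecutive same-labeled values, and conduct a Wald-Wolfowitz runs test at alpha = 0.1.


Step 1: Compute median = 23; label A = above, B = below.
Labels in order: BBBBBBAAAAAAABBA  (n_A = 8, n_B = 8)
Step 2: Count runs R = 4.
Step 3: Under H0 (random ordering), E[R] = 2*n_A*n_B/(n_A+n_B) + 1 = 2*8*8/16 + 1 = 9.0000.
        Var[R] = 2*n_A*n_B*(2*n_A*n_B - n_A - n_B) / ((n_A+n_B)^2 * (n_A+n_B-1)) = 14336/3840 = 3.7333.
        SD[R] = 1.9322.
Step 4: Continuity-corrected z = (R + 0.5 - E[R]) / SD[R] = (4 + 0.5 - 9.0000) / 1.9322 = -2.3290.
Step 5: Two-sided p-value via normal approximation = 2*(1 - Phi(|z|)) = 0.019861.
Step 6: alpha = 0.1. reject H0.

R = 4, z = -2.3290, p = 0.019861, reject H0.


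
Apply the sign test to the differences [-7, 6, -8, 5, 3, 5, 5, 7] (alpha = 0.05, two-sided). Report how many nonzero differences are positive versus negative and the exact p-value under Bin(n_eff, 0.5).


Step 1: Discard zero differences. Original n = 8; n_eff = number of nonzero differences = 8.
Nonzero differences (with sign): -7, +6, -8, +5, +3, +5, +5, +7
Step 2: Count signs: positive = 6, negative = 2.
Step 3: Under H0: P(positive) = 0.5, so the number of positives S ~ Bin(8, 0.5).
Step 4: Two-sided exact p-value = sum of Bin(8,0.5) probabilities at or below the observed probability = 0.289062.
Step 5: alpha = 0.05. fail to reject H0.

n_eff = 8, pos = 6, neg = 2, p = 0.289062, fail to reject H0.


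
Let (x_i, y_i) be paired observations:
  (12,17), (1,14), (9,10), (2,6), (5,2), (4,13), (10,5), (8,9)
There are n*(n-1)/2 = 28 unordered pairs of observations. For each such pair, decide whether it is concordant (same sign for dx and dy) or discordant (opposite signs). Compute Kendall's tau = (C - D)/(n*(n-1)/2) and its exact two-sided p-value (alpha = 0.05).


Step 1: Enumerate the 28 unordered pairs (i,j) with i<j and classify each by sign(x_j-x_i) * sign(y_j-y_i).
  (1,2):dx=-11,dy=-3->C; (1,3):dx=-3,dy=-7->C; (1,4):dx=-10,dy=-11->C; (1,5):dx=-7,dy=-15->C
  (1,6):dx=-8,dy=-4->C; (1,7):dx=-2,dy=-12->C; (1,8):dx=-4,dy=-8->C; (2,3):dx=+8,dy=-4->D
  (2,4):dx=+1,dy=-8->D; (2,5):dx=+4,dy=-12->D; (2,6):dx=+3,dy=-1->D; (2,7):dx=+9,dy=-9->D
  (2,8):dx=+7,dy=-5->D; (3,4):dx=-7,dy=-4->C; (3,5):dx=-4,dy=-8->C; (3,6):dx=-5,dy=+3->D
  (3,7):dx=+1,dy=-5->D; (3,8):dx=-1,dy=-1->C; (4,5):dx=+3,dy=-4->D; (4,6):dx=+2,dy=+7->C
  (4,7):dx=+8,dy=-1->D; (4,8):dx=+6,dy=+3->C; (5,6):dx=-1,dy=+11->D; (5,7):dx=+5,dy=+3->C
  (5,8):dx=+3,dy=+7->C; (6,7):dx=+6,dy=-8->D; (6,8):dx=+4,dy=-4->D; (7,8):dx=-2,dy=+4->D
Step 2: C = 14, D = 14, total pairs = 28.
Step 3: tau = (C - D)/(n(n-1)/2) = (14 - 14)/28 = 0.000000.
Step 4: Exact two-sided p-value (enumerate n! = 40320 permutations of y under H0): p = 1.000000.
Step 5: alpha = 0.05. fail to reject H0.

tau_b = 0.0000 (C=14, D=14), p = 1.000000, fail to reject H0.


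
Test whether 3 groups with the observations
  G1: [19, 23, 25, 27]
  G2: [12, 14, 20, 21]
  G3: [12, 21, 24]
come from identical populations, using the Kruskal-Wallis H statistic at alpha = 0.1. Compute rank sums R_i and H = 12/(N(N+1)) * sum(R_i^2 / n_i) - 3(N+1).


Step 1: Combine all N = 11 observations and assign midranks.
sorted (value, group, rank): (12,G2,1.5), (12,G3,1.5), (14,G2,3), (19,G1,4), (20,G2,5), (21,G2,6.5), (21,G3,6.5), (23,G1,8), (24,G3,9), (25,G1,10), (27,G1,11)
Step 2: Sum ranks within each group.
R_1 = 33 (n_1 = 4)
R_2 = 16 (n_2 = 4)
R_3 = 17 (n_3 = 3)
Step 3: H = 12/(N(N+1)) * sum(R_i^2/n_i) - 3(N+1)
     = 12/(11*12) * (33^2/4 + 16^2/4 + 17^2/3) - 3*12
     = 0.090909 * 432.583 - 36
     = 3.325758.
Step 4: Ties present; correction factor C = 1 - 12/(11^3 - 11) = 0.990909. Corrected H = 3.325758 / 0.990909 = 3.356269.
Step 5: Under H0, H ~ chi^2(2); p-value = 0.186722.
Step 6: alpha = 0.1. fail to reject H0.

H = 3.3563, df = 2, p = 0.186722, fail to reject H0.


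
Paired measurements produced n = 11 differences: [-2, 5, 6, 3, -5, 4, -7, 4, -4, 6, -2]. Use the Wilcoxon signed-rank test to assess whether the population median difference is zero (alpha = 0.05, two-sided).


Step 1: Drop any zero differences (none here) and take |d_i|.
|d| = [2, 5, 6, 3, 5, 4, 7, 4, 4, 6, 2]
Step 2: Midrank |d_i| (ties get averaged ranks).
ranks: |2|->1.5, |5|->7.5, |6|->9.5, |3|->3, |5|->7.5, |4|->5, |7|->11, |4|->5, |4|->5, |6|->9.5, |2|->1.5
Step 3: Attach original signs; sum ranks with positive sign and with negative sign.
W+ = 7.5 + 9.5 + 3 + 5 + 5 + 9.5 = 39.5
W- = 1.5 + 7.5 + 11 + 5 + 1.5 = 26.5
(Check: W+ + W- = 66 should equal n(n+1)/2 = 66.)
Step 4: Test statistic W = min(W+, W-) = 26.5.
Step 5: Ties in |d|, so use the tie-corrected normal approximation.
        E[W] = n(n+1)/4 = 11*12/4 = 33.
        Tie groups: |d|=2 (t=2), |d|=4 (t=3), |d|=5 (t=2), |d|=6 (t=2); sum(t^3 - t) = 42.
        Var[W] = n(n+1)(2n+1)/24 - sum(t^3-t)/48 = 3036/24 - 42/48 = 125.625.
        z = (W - E[W]) / sqrt(Var[W]) = (26.5 - 33) / 11.2083 = -0.5799.
        Two-sided p = 2*Phi(z) = 0.561962.
Step 6: alpha = 0.05. fail to reject H0.

W+ = 39.5, W- = 26.5, W = min = 26.5, p = 0.561962, fail to reject H0.


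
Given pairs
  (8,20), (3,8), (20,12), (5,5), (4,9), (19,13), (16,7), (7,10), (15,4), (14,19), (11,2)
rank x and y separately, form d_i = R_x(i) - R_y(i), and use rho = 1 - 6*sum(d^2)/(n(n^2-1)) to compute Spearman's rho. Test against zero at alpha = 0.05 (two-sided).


Step 1: Rank x and y separately (midranks; no ties here).
rank(x): 8->5, 3->1, 20->11, 5->3, 4->2, 19->10, 16->9, 7->4, 15->8, 14->7, 11->6
rank(y): 20->11, 8->5, 12->8, 5->3, 9->6, 13->9, 7->4, 10->7, 4->2, 19->10, 2->1
Step 2: d_i = R_x(i) - R_y(i); compute d_i^2.
  (5-11)^2=36, (1-5)^2=16, (11-8)^2=9, (3-3)^2=0, (2-6)^2=16, (10-9)^2=1, (9-4)^2=25, (4-7)^2=9, (8-2)^2=36, (7-10)^2=9, (6-1)^2=25
sum(d^2) = 182.
Step 3: rho = 1 - 6*182 / (11*(11^2 - 1)) = 1 - 1092/1320 = 0.172727.
Step 4: Under H0, t = rho * sqrt((n-2)/(1-rho^2)) = 0.5261 ~ t(9).
Step 5: Two-sided p-value from the t-distribution with 9 df = 0.611542.
Step 6: alpha = 0.05. fail to reject H0.

rho = 0.1727, p = 0.611542, fail to reject H0 at alpha = 0.05.
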